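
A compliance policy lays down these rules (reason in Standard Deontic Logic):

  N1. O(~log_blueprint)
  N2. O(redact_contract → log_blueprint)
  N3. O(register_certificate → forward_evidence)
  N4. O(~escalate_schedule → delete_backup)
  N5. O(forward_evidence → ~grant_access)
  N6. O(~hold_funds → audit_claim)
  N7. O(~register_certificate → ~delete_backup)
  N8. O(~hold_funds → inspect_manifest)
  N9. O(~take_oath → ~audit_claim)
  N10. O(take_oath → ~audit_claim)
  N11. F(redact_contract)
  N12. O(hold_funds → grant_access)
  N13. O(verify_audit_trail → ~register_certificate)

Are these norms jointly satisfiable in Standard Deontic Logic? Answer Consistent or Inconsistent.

Consistent

Premise 2 is O(redact_contract → log_blueprint), but O(redact_contract) is not derivable from the premises, so it does not yield O(log_blueprint).
So O(log_blueprint) is not derivable, and the apparent clash with O(~log_blueprint) does not arise.
A world satisfying every obligation exists (e.g. audit_claim=false, delete_backup=false, escalate_schedule=true, forward_evidence=false, grant_access=true, hold_funds=true, inspect_manifest=false, log_blueprint=false, redact_contract=false, register_certificate=false, take_oath=false, verify_audit_trail=false); no atom is both obligatory and forbidden, so the set is consistent.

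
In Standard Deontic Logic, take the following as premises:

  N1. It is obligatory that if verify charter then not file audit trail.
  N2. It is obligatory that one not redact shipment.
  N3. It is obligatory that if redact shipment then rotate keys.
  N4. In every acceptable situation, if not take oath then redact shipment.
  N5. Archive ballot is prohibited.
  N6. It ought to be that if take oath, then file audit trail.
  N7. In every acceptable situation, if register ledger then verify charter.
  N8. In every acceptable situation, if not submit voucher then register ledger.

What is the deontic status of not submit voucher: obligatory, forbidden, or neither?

From premise 2 we have O(¬redact_shipment).
The contrapositive of premise 4 (O(¬take_oath → redact_shipment)) is O(¬redact_shipment → take_oath), and O(¬redact_shipment) is already established, so O(take_oath).
Applying K to premise 6 (O(take_oath → file_audit_trail)) and O(take_oath) yields O(file_audit_trail).
Premise 1, O(verify_charter → ¬file_audit_trail), contraposes to O(file_audit_trail → ¬verify_charter); with O(file_audit_trail) we get O(¬verify_charter).
Premise 7 is O(register_ledger → verify_charter); contrapositively O(¬verify_charter → ¬register_ledger). Since O(¬verify_charter) holds, K gives O(¬register_ledger).
Premise 8 is O(¬submit_voucher → register_ledger); contrapositively O(¬register_ledger → submit_voucher). Since O(¬register_ledger) holds, K gives O(submit_voucher).
Premises 3, 5 do not contribute to this derivation.
Thus O(submit_voucher), which is F(¬submit_voucher): ¬submit_voucher is forbidden.

Forbidden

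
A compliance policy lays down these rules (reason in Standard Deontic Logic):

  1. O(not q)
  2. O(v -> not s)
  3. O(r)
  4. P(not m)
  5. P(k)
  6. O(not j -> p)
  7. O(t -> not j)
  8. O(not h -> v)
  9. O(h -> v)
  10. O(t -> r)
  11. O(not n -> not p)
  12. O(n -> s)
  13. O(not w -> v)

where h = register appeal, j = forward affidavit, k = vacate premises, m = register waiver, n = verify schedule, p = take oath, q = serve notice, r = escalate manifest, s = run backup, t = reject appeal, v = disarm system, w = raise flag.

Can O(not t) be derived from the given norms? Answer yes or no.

By case analysis on h: premise 9 gives O(h -> v) and premise 8 gives O(not h -> v), so O(v) either way.
From O(v) and premise 2, O(v -> not s), we obtain O(not s).
Premise 12, O(n -> s), contraposes to O(not s -> not n); with O(not s) we get O(not n).
With premise 11, O(not n -> not p), the K-axiom yields O(not p).
Premise 6 is O(not j -> p); contrapositively O(not p -> j). Since O(not p) holds, K gives O(j).
Premise 7 is O(t -> not j); contrapositively O(j -> not t). Since O(j) holds, K gives O(not t).
Premises 1, 3, 4, 5, 10, 13 do not contribute to this derivation.
So O(not t) follows.

Yes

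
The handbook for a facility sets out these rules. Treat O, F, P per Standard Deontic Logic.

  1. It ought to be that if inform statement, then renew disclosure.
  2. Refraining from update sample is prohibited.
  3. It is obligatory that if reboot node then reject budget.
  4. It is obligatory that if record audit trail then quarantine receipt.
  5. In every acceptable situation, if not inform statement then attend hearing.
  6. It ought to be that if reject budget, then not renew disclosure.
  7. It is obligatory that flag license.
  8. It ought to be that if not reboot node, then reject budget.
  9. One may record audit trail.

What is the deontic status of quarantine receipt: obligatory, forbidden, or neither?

Premise 4 is O(record_audit_trail → quarantine_receipt), but O(record_audit_trail) is not derivable from the premises (the permission P(record_audit_trail) asserts only ¬O(¬record_audit_trail), not O(record_audit_trail)), so it does not yield O(quarantine_receipt).
No premise or chain of K-axiom applications forces O(quarantine_receipt), and none forces O(¬quarantine_receipt). So quarantine_receipt is neither obligatory nor forbidden under these norms.

Neither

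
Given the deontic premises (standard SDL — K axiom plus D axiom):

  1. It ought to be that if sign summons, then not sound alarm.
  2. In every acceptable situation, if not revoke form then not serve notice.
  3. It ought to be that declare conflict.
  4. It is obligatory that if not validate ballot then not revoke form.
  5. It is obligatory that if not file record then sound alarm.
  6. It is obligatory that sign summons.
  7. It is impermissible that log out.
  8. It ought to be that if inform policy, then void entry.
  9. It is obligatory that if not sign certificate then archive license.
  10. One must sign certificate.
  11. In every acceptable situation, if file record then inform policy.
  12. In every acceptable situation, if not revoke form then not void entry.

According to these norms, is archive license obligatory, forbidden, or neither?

Neither

Premise 9 is O(¬sign_certificate → archive_license), but O(¬sign_certificate) is not derivable from the premises, so it does not yield O(archive_license).
No premise or chain of K-axiom applications forces O(archive_license), and none forces O(¬archive_license). So archive_license is neither obligatory nor forbidden under these norms.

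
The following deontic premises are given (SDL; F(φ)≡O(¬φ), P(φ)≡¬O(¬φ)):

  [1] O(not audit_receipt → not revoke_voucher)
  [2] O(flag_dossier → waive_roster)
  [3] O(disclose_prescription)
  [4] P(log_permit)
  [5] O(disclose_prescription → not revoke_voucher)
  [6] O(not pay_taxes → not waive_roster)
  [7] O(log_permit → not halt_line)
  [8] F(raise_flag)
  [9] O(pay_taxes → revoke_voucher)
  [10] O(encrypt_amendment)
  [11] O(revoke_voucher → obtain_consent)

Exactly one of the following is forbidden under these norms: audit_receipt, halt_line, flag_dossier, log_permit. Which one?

flag_dossier

Premise 3 states O(disclose_prescription) outright.
From O(disclose_prescription) and premise 5, O(disclose_prescription → not revoke_voucher), we obtain O(not revoke_voucher).
The contrapositive of premise 9 (O(pay_taxes → revoke_voucher)) is O(not revoke_voucher → not pay_taxes), and O(not revoke_voucher) is already established, so O(not pay_taxes).
Premise 6 is O(not pay_taxes → not waive_roster); since O(not pay_taxes), deontic closure gives O(not waive_roster).
Premise 2 is O(flag_dossier → waive_roster); contrapositively O(not waive_roster → not flag_dossier). Since O(not waive_roster) holds, K gives O(not flag_dossier).
So O(not flag_dossier) holds, i.e. flag_dossier is forbidden. None of the other listed options is forbidden under the premises.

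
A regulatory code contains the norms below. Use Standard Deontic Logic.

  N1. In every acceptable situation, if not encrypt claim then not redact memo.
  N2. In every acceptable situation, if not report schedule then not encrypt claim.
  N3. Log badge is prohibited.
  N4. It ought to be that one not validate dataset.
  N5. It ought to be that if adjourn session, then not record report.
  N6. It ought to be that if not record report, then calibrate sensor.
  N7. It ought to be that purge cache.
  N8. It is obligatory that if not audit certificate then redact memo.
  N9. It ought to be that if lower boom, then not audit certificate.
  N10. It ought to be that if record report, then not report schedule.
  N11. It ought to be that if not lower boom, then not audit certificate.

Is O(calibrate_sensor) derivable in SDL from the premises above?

Yes

Premises 9 and 11 cover both cases: O(lower_boom → ¬audit_certificate) and O(¬lower_boom → ¬audit_certificate). Since lower_boom ∨ ¬lower_boom is a tautology, O(¬audit_certificate) follows.
Premise 8 is O(¬audit_certificate → redact_memo); since O(¬audit_certificate), deontic closure gives O(redact_memo).
Premise 1, O(¬encrypt_claim → ¬redact_memo), contraposes to O(redact_memo → encrypt_claim); with O(redact_memo) we get O(encrypt_claim).
The contrapositive of premise 2 (O(¬report_schedule → ¬encrypt_claim)) is O(encrypt_claim → report_schedule), and O(encrypt_claim) is already established, so O(report_schedule).
The contrapositive of premise 10 (O(record_report → ¬report_schedule)) is O(report_schedule → ¬record_report), and O(report_schedule) is already established, so O(¬record_report).
With premise 6, O(¬record_report → calibrate_sensor), the K-axiom yields O(calibrate_sensor).
Premises 3, 4, 5, 7 do not contribute to this derivation.
So O(calibrate_sensor) follows.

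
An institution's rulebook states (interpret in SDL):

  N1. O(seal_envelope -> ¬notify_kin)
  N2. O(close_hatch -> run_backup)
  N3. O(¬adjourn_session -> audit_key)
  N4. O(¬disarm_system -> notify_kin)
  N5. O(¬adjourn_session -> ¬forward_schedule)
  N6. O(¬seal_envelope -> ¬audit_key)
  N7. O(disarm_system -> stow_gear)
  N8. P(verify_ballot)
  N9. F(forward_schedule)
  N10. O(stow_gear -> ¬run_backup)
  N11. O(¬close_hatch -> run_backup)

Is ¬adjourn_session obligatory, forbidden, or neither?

Forbidden

Premises 2 and 11 cover both cases: O(close_hatch -> run_backup) and O(¬close_hatch -> run_backup). Since close_hatch ∨ ¬close_hatch is a tautology, O(run_backup) follows.
The contrapositive of premise 10 (O(stow_gear -> ¬run_backup)) is O(run_backup -> ¬stow_gear), and O(run_backup) is already established, so O(¬stow_gear).
Premise 7, O(disarm_system -> stow_gear), contraposes to O(¬stow_gear -> ¬disarm_system); with O(¬stow_gear) we get O(¬disarm_system).
Applying K to premise 4 (O(¬disarm_system -> notify_kin)) and O(¬disarm_system) yields O(notify_kin).
Premise 1 is O(seal_envelope -> ¬notify_kin); contrapositively O(notify_kin -> ¬seal_envelope). Since O(notify_kin) holds, K gives O(¬seal_envelope).
With premise 6, O(¬seal_envelope -> ¬audit_key), the K-axiom yields O(¬audit_key).
Premise 3, O(¬adjourn_session -> audit_key), contraposes to O(¬audit_key -> adjourn_session); with O(¬audit_key) we get O(adjourn_session).
Premises 5, 8, 9 do not contribute to this derivation.
Thus O(adjourn_session), which is F(¬adjourn_session): ¬adjourn_session is forbidden.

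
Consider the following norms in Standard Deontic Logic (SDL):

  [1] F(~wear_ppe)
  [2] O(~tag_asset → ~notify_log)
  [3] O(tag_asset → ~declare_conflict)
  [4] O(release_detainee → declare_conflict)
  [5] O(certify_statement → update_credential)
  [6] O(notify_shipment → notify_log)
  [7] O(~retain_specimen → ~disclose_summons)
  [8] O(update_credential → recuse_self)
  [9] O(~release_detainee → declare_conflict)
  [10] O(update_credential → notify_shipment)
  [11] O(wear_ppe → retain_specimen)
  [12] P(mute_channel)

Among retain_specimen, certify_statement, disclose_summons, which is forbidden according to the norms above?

certify_statement

Premises 9 and 4 are O(~release_detainee → declare_conflict) and O(release_detainee → declare_conflict); every ideal world satisfies ~release_detainee or release_detainee, so in either case declare_conflict holds — hence O(declare_conflict).
The contrapositive of premise 3 (O(tag_asset → ~declare_conflict)) is O(declare_conflict → ~tag_asset), and O(declare_conflict) is already established, so O(~tag_asset).
From O(~tag_asset) and premise 2, O(~tag_asset → ~notify_log), we obtain O(~notify_log).
The contrapositive of premise 6 (O(notify_shipment → notify_log)) is O(~notify_log → ~notify_shipment), and O(~notify_log) is already established, so O(~notify_shipment).
Premise 10 is O(update_credential → notify_shipment); contrapositively O(~notify_shipment → ~update_credential). Since O(~notify_shipment) holds, K gives O(~update_credential).
Premise 5 is O(certify_statement → update_credential); contrapositively O(~update_credential → ~certify_statement). Since O(~update_credential) holds, K gives O(~certify_statement).
So O(~certify_statement) holds, i.e. certify_statement is forbidden. None of the other listed options is forbidden under the premises.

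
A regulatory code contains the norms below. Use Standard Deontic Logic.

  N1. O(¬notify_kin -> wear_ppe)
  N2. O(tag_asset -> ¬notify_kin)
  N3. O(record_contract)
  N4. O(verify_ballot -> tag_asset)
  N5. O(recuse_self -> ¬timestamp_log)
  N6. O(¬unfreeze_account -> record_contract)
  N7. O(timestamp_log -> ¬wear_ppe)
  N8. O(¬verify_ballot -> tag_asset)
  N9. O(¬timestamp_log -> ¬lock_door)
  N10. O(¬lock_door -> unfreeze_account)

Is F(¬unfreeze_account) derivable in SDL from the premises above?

By case analysis on ¬verify_ballot: premise 8 gives O(¬verify_ballot -> tag_asset) and premise 4 gives O(verify_ballot -> tag_asset), so O(tag_asset) either way.
Applying K to premise 2 (O(tag_asset -> ¬notify_kin)) and O(tag_asset) yields O(¬notify_kin).
Premise 1 is O(¬notify_kin -> wear_ppe); since O(¬notify_kin), deontic closure gives O(wear_ppe).
Premise 7 is O(timestamp_log -> ¬wear_ppe); contrapositively O(wear_ppe -> ¬timestamp_log). Since O(wear_ppe) holds, K gives O(¬timestamp_log).
With premise 9, O(¬timestamp_log -> ¬lock_door), the K-axiom yields O(¬lock_door).
Premise 10 is O(¬lock_door -> unfreeze_account); since O(¬lock_door), deontic closure gives O(unfreeze_account).
Premises 3, 5, 6 do not contribute to this derivation.
So O(unfreeze_account) holds, i.e. F(¬unfreeze_account). The claim follows.

Yes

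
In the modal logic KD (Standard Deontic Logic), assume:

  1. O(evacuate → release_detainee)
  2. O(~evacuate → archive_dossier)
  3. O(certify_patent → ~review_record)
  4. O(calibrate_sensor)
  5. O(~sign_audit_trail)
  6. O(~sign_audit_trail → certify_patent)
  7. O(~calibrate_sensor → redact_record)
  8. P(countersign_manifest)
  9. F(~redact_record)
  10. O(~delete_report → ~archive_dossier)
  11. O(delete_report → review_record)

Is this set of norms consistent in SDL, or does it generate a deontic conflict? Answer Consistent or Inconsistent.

Premise 7 is O(~calibrate_sensor → redact_record); even if O(redact_record) held, inferring O(~calibrate_sensor) would be affirming the consequent — invalid.
So O(~calibrate_sensor) is not derivable, and the apparent clash with O(calibrate_sensor) does not arise.
A world satisfying every obligation exists (e.g. archive_dossier=false, calibrate_sensor=true, certify_patent=true, countersign_manifest=false, delete_report=false, evacuate=true, redact_record=true, release_detainee=true, review_record=false, sign_audit_trail=false); no atom is both obligatory and forbidden, so the set is consistent.

Consistent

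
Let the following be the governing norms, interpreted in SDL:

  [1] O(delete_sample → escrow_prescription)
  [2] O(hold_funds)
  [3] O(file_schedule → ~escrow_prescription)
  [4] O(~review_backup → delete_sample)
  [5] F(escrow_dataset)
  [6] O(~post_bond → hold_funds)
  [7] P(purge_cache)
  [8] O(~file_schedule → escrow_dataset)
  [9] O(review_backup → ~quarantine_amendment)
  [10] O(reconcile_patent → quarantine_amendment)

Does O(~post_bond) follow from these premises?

No

Premise 6 is O(~post_bond → hold_funds); even if O(hold_funds) held, inferring O(~post_bond) would be affirming the consequent — invalid.
No other premise forces O(~post_bond). An ideal world satisfying every premise can still have ~post_bond false, so O(~post_bond) is not derivable.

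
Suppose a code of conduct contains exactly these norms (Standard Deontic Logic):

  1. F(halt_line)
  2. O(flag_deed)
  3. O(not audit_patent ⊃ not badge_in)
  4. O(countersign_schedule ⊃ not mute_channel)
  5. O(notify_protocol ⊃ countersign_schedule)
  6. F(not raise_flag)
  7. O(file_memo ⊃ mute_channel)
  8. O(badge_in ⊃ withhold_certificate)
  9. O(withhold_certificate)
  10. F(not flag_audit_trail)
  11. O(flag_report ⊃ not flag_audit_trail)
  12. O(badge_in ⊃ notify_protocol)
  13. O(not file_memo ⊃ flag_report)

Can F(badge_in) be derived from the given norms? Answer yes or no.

Yes

F(not flag_audit_trail) at premise 10 means O(flag_audit_trail).
Premise 11 is O(flag_report ⊃ not flag_audit_trail); contrapositively O(flag_audit_trail ⊃ not flag_report). Since O(flag_audit_trail) holds, K gives O(not flag_report).
The contrapositive of premise 13 (O(not file_memo ⊃ flag_report)) is O(not flag_report ⊃ file_memo), and O(not flag_report) is already established, so O(file_memo).
With premise 7, O(file_memo ⊃ mute_channel), the K-axiom yields O(mute_channel).
Premise 4, O(countersign_schedule ⊃ not mute_channel), contraposes to O(mute_channel ⊃ not countersign_schedule); with O(mute_channel) we get O(not countersign_schedule).
Premise 5, O(notify_protocol ⊃ countersign_schedule), contraposes to O(not countersign_schedule ⊃ not notify_protocol); with O(not countersign_schedule) we get O(not notify_protocol).
Premise 12, O(badge_in ⊃ notify_protocol), contraposes to O(not notify_protocol ⊃ not badge_in); with O(not notify_protocol) we get O(not badge_in).
Premises 1, 2, 3, 6, 8, 9 do not contribute to this derivation.
So O(not badge_in) holds, i.e. F(badge_in). The claim follows.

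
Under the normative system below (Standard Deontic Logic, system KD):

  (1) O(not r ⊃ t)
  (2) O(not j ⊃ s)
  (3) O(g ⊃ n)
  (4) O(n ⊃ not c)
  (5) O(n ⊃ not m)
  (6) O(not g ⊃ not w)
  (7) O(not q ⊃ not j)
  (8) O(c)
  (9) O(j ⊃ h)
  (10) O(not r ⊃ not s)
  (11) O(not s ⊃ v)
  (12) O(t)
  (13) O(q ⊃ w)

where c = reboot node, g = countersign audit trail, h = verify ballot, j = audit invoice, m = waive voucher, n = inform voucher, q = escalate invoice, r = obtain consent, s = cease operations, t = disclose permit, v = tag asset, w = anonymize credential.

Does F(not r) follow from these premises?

From premise 8 we have O(c).
Premise 4 is O(n ⊃ not c); contrapositively O(c ⊃ not n). Since O(c) holds, K gives O(not n).
Premise 3, O(g ⊃ n), contraposes to O(not n ⊃ not g); with O(not n) we get O(not g).
With premise 6, O(not g ⊃ not w), the K-axiom yields O(not w).
Premise 13 is O(q ⊃ w); contrapositively O(not w ⊃ not q). Since O(not w) holds, K gives O(not q).
Premise 7 is O(not q ⊃ not j); since O(not q), deontic closure gives O(not j).
Premise 2 is O(not j ⊃ s); since O(not j), deontic closure gives O(s).
The contrapositive of premise 10 (O(not r ⊃ not s)) is O(s ⊃ r), and O(s) is already established, so O(r).
Premises 1, 5, 9, 11, 12 do not contribute to this derivation.
So O(r) holds, i.e. F(not r). The claim follows.

Yes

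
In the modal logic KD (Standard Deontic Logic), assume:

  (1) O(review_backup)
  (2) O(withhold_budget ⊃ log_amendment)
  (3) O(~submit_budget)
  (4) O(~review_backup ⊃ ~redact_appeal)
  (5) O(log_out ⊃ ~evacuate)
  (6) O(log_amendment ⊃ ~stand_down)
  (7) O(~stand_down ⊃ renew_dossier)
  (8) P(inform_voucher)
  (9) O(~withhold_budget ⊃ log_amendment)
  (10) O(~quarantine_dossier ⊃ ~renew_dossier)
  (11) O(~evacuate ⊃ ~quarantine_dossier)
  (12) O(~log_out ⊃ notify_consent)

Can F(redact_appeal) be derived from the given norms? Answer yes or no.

Premise 4 is O(~review_backup ⊃ ~redact_appeal), but O(~review_backup) is not derivable from the premises, so it does not yield O(~redact_appeal).
No other premise forces O(~redact_appeal). An ideal world satisfying every premise can still have redact_appeal true, so F(redact_appeal) is not derivable.

No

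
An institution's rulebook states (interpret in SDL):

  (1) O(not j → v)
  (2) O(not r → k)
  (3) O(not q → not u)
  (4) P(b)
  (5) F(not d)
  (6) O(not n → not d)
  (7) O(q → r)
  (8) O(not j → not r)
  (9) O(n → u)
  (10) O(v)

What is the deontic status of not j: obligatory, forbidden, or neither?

Forbidden

F(not d) at premise 5 means O(d).
Premise 6 is O(not n → not d); contrapositively O(d → n). Since O(d) holds, K gives O(n).
Premise 9 is O(n → u); since O(n), deontic closure gives O(u).
Premise 3 is O(not q → not u); contrapositively O(u → q). Since O(u) holds, K gives O(q).
With premise 7, O(q → r), the K-axiom yields O(r).
The contrapositive of premise 8 (O(not j → not r)) is O(r → j), and O(r) is already established, so O(j).
Premises 1, 2, 4, 10 do not contribute to this derivation.
Thus O(j), which is F(not j): not j is forbidden.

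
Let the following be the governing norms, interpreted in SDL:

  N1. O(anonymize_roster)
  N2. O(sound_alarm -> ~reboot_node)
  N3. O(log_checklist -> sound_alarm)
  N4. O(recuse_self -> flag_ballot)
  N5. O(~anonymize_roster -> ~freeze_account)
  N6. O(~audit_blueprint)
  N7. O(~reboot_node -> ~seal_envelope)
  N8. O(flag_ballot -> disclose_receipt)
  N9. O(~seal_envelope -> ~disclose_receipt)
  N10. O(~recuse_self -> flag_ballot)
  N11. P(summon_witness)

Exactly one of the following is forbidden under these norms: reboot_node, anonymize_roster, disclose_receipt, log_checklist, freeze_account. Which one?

log_checklist

Premises 4 and 10 cover both cases: O(recuse_self -> flag_ballot) and O(~recuse_self -> flag_ballot). Since recuse_self ∨ ~recuse_self is a tautology, O(flag_ballot) follows.
From O(flag_ballot) and premise 8, O(flag_ballot -> disclose_receipt), we obtain O(disclose_receipt).
The contrapositive of premise 9 (O(~seal_envelope -> ~disclose_receipt)) is O(disclose_receipt -> seal_envelope), and O(disclose_receipt) is already established, so O(seal_envelope).
The contrapositive of premise 7 (O(~reboot_node -> ~seal_envelope)) is O(seal_envelope -> reboot_node), and O(seal_envelope) is already established, so O(reboot_node).
The contrapositive of premise 2 (O(sound_alarm -> ~reboot_node)) is O(reboot_node -> ~sound_alarm), and O(reboot_node) is already established, so O(~sound_alarm).
Premise 3, O(log_checklist -> sound_alarm), contraposes to O(~sound_alarm -> ~log_checklist); with O(~sound_alarm) we get O(~log_checklist).
So O(~log_checklist) holds, i.e. log_checklist is forbidden. None of the other listed options is forbidden under the premises.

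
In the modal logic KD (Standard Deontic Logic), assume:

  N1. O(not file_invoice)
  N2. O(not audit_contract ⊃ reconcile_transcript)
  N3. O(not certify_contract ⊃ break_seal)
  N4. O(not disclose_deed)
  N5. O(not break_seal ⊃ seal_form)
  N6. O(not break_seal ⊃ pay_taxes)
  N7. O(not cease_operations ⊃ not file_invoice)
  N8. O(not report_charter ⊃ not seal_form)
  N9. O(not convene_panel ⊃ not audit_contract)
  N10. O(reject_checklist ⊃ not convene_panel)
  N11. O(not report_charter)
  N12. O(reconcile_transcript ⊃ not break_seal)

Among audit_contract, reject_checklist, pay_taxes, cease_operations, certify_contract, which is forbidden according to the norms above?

Premise 11 gives O(not report_charter).
Applying K to premise 8 (O(not report_charter ⊃ not seal_form)) and O(not report_charter) yields O(not seal_form).
The contrapositive of premise 5 (O(not break_seal ⊃ seal_form)) is O(not seal_form ⊃ break_seal), and O(not seal_form) is already established, so O(break_seal).
The contrapositive of premise 12 (O(reconcile_transcript ⊃ not break_seal)) is O(break_seal ⊃ not reconcile_transcript), and O(break_seal) is already established, so O(not reconcile_transcript).
Premise 2 is O(not audit_contract ⊃ reconcile_transcript); contrapositively O(not reconcile_transcript ⊃ audit_contract). Since O(not reconcile_transcript) holds, K gives O(audit_contract).
The contrapositive of premise 9 (O(not convene_panel ⊃ not audit_contract)) is O(audit_contract ⊃ convene_panel), and O(audit_contract) is already established, so O(convene_panel).
Premise 10 is O(reject_checklist ⊃ not convene_panel); contrapositively O(convene_panel ⊃ not reject_checklist). Since O(convene_panel) holds, K gives O(not reject_checklist).
So O(not reject_checklist) holds, i.e. reject_checklist is forbidden. None of the other listed options is forbidden under the premises.

reject_checklist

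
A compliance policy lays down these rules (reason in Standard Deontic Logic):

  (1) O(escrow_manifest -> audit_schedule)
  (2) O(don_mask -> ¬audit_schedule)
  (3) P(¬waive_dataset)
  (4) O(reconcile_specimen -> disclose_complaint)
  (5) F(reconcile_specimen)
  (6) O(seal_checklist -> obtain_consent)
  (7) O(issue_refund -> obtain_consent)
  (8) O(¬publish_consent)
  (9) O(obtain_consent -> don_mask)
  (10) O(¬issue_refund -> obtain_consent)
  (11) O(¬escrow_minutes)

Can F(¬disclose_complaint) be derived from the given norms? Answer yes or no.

No

Premise 4 is O(reconcile_specimen -> disclose_complaint), but O(reconcile_specimen) is not derivable from the premises, so it does not yield O(disclose_complaint).
No other premise forces O(disclose_complaint). An ideal world satisfying every premise can still have ¬disclose_complaint true, so F(¬disclose_complaint) is not derivable.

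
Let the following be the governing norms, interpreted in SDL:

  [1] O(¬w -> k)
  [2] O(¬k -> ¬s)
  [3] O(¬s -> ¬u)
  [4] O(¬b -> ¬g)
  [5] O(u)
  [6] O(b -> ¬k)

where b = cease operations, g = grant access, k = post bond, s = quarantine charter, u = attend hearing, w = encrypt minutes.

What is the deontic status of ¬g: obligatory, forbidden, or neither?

Premise 5 gives O(u).
Premise 3 is O(¬s -> ¬u); contrapositively O(u -> s). Since O(u) holds, K gives O(s).
Premise 2 is O(¬k -> ¬s); contrapositively O(s -> k). Since O(s) holds, K gives O(k).
The contrapositive of premise 6 (O(b -> ¬k)) is O(k -> ¬b), and O(k) is already established, so O(¬b).
With premise 4, O(¬b -> ¬g), the K-axiom yields O(¬g).
Premise 1 does not contribute to this derivation.
Hence ¬g is obligatory.

Obligatory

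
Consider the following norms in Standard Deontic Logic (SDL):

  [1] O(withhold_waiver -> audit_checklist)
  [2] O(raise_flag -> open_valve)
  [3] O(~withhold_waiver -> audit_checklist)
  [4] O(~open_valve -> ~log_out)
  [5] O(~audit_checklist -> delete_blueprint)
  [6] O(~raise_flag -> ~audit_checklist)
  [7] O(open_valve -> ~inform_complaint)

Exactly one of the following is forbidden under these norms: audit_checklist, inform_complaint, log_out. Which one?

Premises 1 and 3 are O(withhold_waiver -> audit_checklist) and O(~withhold_waiver -> audit_checklist); every ideal world satisfies withhold_waiver or ~withhold_waiver, so in either case audit_checklist holds — hence O(audit_checklist).
Premise 6, O(~raise_flag -> ~audit_checklist), contraposes to O(audit_checklist -> raise_flag); with O(audit_checklist) we get O(raise_flag).
With premise 2, O(raise_flag -> open_valve), the K-axiom yields O(open_valve).
Applying K to premise 7 (O(open_valve -> ~inform_complaint)) and O(open_valve) yields O(~inform_complaint).
So O(~inform_complaint) holds, i.e. inform_complaint is forbidden. None of the other listed options is forbidden under the premises.

inform_complaint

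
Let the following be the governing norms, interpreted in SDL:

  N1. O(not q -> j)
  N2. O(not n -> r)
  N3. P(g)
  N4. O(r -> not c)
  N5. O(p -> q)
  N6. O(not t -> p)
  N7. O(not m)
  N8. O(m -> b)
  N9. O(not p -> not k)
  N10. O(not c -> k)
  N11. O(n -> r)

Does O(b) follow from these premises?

Premise 8 is O(m -> b), but O(m) is not derivable from the premises, so it does not yield O(b).
No other premise forces O(b). An ideal world satisfying every premise can still have b false, so O(b) is not derivable.

No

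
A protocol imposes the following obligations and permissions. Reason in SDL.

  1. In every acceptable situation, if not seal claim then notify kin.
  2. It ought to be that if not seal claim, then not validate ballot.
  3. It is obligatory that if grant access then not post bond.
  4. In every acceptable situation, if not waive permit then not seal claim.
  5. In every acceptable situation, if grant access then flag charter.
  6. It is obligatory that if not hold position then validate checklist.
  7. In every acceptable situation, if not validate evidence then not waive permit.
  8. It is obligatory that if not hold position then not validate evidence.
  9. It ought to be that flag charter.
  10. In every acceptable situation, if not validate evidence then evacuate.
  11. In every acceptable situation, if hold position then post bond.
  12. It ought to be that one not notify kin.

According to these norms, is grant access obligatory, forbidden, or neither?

Forbidden

Premise 12 gives O(¬notify_kin).
Premise 1 is O(¬seal_claim → notify_kin); contrapositively O(¬notify_kin → seal_claim). Since O(¬notify_kin) holds, K gives O(seal_claim).
Premise 4 is O(¬waive_permit → ¬seal_claim); contrapositively O(seal_claim → waive_permit). Since O(seal_claim) holds, K gives O(waive_permit).
The contrapositive of premise 7 (O(¬validate_evidence → ¬waive_permit)) is O(waive_permit → validate_evidence), and O(waive_permit) is already established, so O(validate_evidence).
Premise 8 is O(¬hold_position → ¬validate_evidence); contrapositively O(validate_evidence → hold_position). Since O(validate_evidence) holds, K gives O(hold_position).
From O(hold_position) and premise 11, O(hold_position → post_bond), we obtain O(post_bond).
The contrapositive of premise 3 (O(grant_access → ¬post_bond)) is O(post_bond → ¬grant_access), and O(post_bond) is already established, so O(¬grant_access).
Premises 2, 5, 6, 9, 10 do not contribute to this derivation.
Thus O(¬grant_access), which is F(grant_access): grant_access is forbidden.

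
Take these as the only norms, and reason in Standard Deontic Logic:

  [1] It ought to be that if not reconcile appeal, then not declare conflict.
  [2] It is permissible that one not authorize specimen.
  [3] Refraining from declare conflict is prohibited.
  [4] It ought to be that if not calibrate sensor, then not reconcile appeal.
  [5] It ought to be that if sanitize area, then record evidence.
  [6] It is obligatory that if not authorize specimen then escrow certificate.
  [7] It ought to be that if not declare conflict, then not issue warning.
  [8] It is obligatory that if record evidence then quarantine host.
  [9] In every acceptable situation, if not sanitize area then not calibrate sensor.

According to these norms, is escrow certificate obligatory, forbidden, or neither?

Premise 6 is O(¬authorize_specimen → escrow_certificate), but O(¬authorize_specimen) is not derivable from the premises (the permission P(¬authorize_specimen) asserts only ¬O(authorize_specimen), not O(¬authorize_specimen)), so it does not yield O(escrow_certificate).
No premise or chain of K-axiom applications forces O(escrow_certificate), and none forces O(¬escrow_certificate). So escrow_certificate is neither obligatory nor forbidden under these norms.

Neither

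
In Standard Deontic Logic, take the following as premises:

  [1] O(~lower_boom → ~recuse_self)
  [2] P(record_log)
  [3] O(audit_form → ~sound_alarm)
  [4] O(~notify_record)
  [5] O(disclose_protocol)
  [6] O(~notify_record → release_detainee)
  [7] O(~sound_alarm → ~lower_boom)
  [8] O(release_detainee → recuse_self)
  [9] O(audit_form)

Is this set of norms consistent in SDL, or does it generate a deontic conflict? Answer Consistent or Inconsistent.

Inconsistent

Premise 4 gives O(~notify_record).
From O(~notify_record) and premise 6, O(~notify_record → release_detainee), we obtain O(release_detainee).
With premise 8, O(release_detainee → recuse_self), the K-axiom yields O(recuse_self).
The contrapositive of premise 1 (O(~lower_boom → ~recuse_self)) is O(recuse_self → lower_boom), and O(recuse_self) is already established, so O(lower_boom).
Premise 7, O(~sound_alarm → ~lower_boom), contraposes to O(lower_boom → sound_alarm); with O(lower_boom) we get O(sound_alarm).
The contrapositive of premise 3 (O(audit_form → ~sound_alarm)) is O(sound_alarm → ~audit_form), and O(sound_alarm) is already established, so O(~audit_form).
However, premise 9 gives O(audit_form).
We now have both O(~audit_form) and O(audit_form) — audit_form is simultaneously obligatory and forbidden, violating the D-axiom.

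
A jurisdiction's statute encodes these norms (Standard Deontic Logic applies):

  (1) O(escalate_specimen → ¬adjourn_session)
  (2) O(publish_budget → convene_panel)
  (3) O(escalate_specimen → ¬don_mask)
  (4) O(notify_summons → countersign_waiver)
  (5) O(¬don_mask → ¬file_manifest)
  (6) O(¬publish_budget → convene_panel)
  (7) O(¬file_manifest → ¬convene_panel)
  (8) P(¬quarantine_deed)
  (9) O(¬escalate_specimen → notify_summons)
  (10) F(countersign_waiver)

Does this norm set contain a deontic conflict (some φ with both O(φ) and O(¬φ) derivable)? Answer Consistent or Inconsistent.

Inconsistent

Premises 2 and 6 are O(publish_budget → convene_panel) and O(¬publish_budget → convene_panel); every ideal world satisfies publish_budget or ¬publish_budget, so in either case convene_panel holds — hence O(convene_panel).
Premise 7 is O(¬file_manifest → ¬convene_panel); contrapositively O(convene_panel → file_manifest). Since O(convene_panel) holds, K gives O(file_manifest).
Premise 5, O(¬don_mask → ¬file_manifest), contraposes to O(file_manifest → don_mask); with O(file_manifest) we get O(don_mask).
Premise 3, O(escalate_specimen → ¬don_mask), contraposes to O(don_mask → ¬escalate_specimen); with O(don_mask) we get O(¬escalate_specimen).
Premise 9 is O(¬escalate_specimen → notify_summons); since O(¬escalate_specimen), deontic closure gives O(notify_summons).
Applying K to premise 4 (O(notify_summons → countersign_waiver)) and O(notify_summons) yields O(countersign_waiver).
But premise 10, F(countersign_waiver), means O(¬countersign_waiver).
We now have both O(countersign_waiver) and O(¬countersign_waiver) — countersign_waiver is simultaneously obligatory and forbidden, violating the D-axiom.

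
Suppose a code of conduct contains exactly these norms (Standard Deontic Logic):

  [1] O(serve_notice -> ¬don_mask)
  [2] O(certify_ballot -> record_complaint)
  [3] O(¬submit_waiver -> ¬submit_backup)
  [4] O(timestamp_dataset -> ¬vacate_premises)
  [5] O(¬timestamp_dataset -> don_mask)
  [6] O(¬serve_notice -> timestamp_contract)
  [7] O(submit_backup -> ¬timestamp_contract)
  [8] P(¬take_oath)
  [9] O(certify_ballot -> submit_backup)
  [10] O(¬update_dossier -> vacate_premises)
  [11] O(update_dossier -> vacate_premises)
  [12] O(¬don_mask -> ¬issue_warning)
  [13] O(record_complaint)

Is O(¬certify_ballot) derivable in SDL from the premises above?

Yes

By case analysis on ¬update_dossier: premise 10 gives O(¬update_dossier -> vacate_premises) and premise 11 gives O(update_dossier -> vacate_premises), so O(vacate_premises) either way.
The contrapositive of premise 4 (O(timestamp_dataset -> ¬vacate_premises)) is O(vacate_premises -> ¬timestamp_dataset), and O(vacate_premises) is already established, so O(¬timestamp_dataset).
With premise 5, O(¬timestamp_dataset -> don_mask), the K-axiom yields O(don_mask).
The contrapositive of premise 1 (O(serve_notice -> ¬don_mask)) is O(don_mask -> ¬serve_notice), and O(don_mask) is already established, so O(¬serve_notice).
Premise 6 is O(¬serve_notice -> timestamp_contract); since O(¬serve_notice), deontic closure gives O(timestamp_contract).
Premise 7, O(submit_backup -> ¬timestamp_contract), contraposes to O(timestamp_contract -> ¬submit_backup); with O(timestamp_contract) we get O(¬submit_backup).
The contrapositive of premise 9 (O(certify_ballot -> submit_backup)) is O(¬submit_backup -> ¬certify_ballot), and O(¬submit_backup) is already established, so O(¬certify_ballot).
Premises 2, 3, 8, 12, 13 do not contribute to this derivation.
So O(¬certify_ballot) follows.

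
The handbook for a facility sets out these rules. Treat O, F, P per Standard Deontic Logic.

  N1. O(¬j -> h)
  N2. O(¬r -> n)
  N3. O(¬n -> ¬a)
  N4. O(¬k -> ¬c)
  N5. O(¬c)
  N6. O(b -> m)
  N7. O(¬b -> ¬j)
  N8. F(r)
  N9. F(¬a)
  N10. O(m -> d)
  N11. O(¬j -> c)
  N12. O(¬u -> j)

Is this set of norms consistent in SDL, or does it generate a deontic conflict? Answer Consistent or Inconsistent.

Consistent

Premise 3 is O(¬n -> ¬a), but O(¬n) is not derivable from the premises, so it does not yield O(¬a).
So O(¬a) is not derivable, and the apparent clash with O(a) does not arise.
A world satisfying every obligation exists (e.g. a=true, b=true, c=false, d=true, h=false, j=true, k=false, m=true, n=true, r=false, u=false); no atom is both obligatory and forbidden, so the set is consistent.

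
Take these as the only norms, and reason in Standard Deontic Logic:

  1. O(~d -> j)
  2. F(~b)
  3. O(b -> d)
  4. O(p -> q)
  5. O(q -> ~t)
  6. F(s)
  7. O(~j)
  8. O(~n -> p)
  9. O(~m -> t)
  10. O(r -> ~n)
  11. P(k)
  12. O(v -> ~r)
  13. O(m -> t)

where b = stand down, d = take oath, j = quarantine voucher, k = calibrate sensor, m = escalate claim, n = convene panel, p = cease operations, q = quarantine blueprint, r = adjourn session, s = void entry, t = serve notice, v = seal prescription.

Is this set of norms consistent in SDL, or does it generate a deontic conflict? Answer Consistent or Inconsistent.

Consistent

Premise 1 is O(~d -> j), but O(~d) is not derivable from the premises, so it does not yield O(j).
So O(j) is not derivable, and the apparent clash with O(~j) does not arise.
A world satisfying every obligation exists (e.g. b=true, d=true, j=false, k=false, m=false, n=true, p=false, q=false, r=false, s=false, t=true, v=false); no atom is both obligatory and forbidden, so the set is consistent.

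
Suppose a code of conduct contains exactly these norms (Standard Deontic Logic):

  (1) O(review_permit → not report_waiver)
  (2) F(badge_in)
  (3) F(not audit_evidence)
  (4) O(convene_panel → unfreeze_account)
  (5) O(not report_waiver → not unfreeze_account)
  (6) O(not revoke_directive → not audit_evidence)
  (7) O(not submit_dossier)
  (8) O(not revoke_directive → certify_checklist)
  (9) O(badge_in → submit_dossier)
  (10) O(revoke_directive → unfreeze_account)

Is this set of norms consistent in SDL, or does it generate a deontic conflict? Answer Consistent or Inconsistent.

Premise 9 is O(badge_in → submit_dossier), but O(badge_in) is not derivable from the premises, so it does not yield O(submit_dossier).
So O(submit_dossier) is not derivable, and the apparent clash with O(not submit_dossier) does not arise.
A world satisfying every obligation exists (e.g. audit_evidence=true, badge_in=false, certify_checklist=false, convene_panel=false, report_waiver=true, review_permit=false, revoke_directive=true, submit_dossier=false, unfreeze_account=true); no atom is both obligatory and forbidden, so the set is consistent.

Consistent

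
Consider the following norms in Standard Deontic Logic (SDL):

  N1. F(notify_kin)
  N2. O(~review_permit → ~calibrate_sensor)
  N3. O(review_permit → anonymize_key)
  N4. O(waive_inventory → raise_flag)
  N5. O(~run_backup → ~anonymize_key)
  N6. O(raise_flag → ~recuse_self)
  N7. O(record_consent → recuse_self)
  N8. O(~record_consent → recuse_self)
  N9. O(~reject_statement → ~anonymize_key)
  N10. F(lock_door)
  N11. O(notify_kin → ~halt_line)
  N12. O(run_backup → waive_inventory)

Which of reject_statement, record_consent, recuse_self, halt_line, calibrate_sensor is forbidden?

Premises 8 and 7 are O(~record_consent → recuse_self) and O(record_consent → recuse_self); every ideal world satisfies ~record_consent or record_consent, so in either case recuse_self holds — hence O(recuse_self).
The contrapositive of premise 6 (O(raise_flag → ~recuse_self)) is O(recuse_self → ~raise_flag), and O(recuse_self) is already established, so O(~raise_flag).
Premise 4, O(waive_inventory → raise_flag), contraposes to O(~raise_flag → ~waive_inventory); with O(~raise_flag) we get O(~waive_inventory).
The contrapositive of premise 12 (O(run_backup → waive_inventory)) is O(~waive_inventory → ~run_backup), and O(~waive_inventory) is already established, so O(~run_backup).
With premise 5, O(~run_backup → ~anonymize_key), the K-axiom yields O(~anonymize_key).
Premise 3 is O(review_permit → anonymize_key); contrapositively O(~anonymize_key → ~review_permit). Since O(~anonymize_key) holds, K gives O(~review_permit).
Applying K to premise 2 (O(~review_permit → ~calibrate_sensor)) and O(~review_permit) yields O(~calibrate_sensor).
So O(~calibrate_sensor) holds, i.e. calibrate_sensor is forbidden. None of the other listed options is forbidden under the premises.

calibrate_sensor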